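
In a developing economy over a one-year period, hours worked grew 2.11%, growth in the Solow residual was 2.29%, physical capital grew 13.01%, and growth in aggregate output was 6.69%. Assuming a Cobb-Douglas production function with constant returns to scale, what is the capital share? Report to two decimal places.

α = 0.21

gY = gA + α·gK + (1−α)·gL, so gY − gA − gL = α(gK − gL).
6.69 − 2.29 − 2.11 = α × (13.01 − 2.11).
2.29 = 10.9 α, so α = 0.2101.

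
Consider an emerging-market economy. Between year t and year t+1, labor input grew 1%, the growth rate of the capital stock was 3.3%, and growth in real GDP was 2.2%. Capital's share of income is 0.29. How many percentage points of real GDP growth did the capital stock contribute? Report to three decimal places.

Contribution = share × growth = 0.29 × 3.3 = 0.957 pp.

0.957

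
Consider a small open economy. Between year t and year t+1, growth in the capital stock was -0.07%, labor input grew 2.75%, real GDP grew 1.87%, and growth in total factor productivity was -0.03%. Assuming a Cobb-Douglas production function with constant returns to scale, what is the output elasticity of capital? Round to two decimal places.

gY = gA + α·gK + (1−α)·gL, so gY − gA − gL = α(gK − gL).
1.87 + 0.03 − 2.75 = α × (-0.07 − 2.75).
-0.85 = -2.82 α, so α = 0.3014.

The output elasticity of capital is 0.30.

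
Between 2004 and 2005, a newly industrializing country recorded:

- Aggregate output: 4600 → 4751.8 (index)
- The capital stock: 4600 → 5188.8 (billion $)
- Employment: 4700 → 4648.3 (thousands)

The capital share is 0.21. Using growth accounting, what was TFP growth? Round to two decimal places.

1.48%

Aggregate output growth = (4751.8 − 4600) / 4600 = 3.3%.
The capital stock growth = (5188.8 − 4600) / 4600 = 12.8%.
Employment growth = (4648.3 − 4700) / 4700 = -1.1%.
Labor's share = 1 − 0.21 = 0.79.
The capital stock: 0.21 × 12.8 = 2.688 pp.
Employment: 0.79 × (-1.1) = -0.869 pp.
TFP growth = 3.3 − 1.819 = 1.481%.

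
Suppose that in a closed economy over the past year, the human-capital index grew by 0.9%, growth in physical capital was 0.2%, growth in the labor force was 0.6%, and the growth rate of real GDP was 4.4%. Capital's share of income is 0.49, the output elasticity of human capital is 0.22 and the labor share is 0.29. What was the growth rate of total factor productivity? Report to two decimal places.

Labor's share = 1 − 0.49 − 0.22 = 0.29.
Physical capital: 0.49 × 0.2 = 0.098 pp.
The human-capital index: 0.22 × 0.9 = 0.198 pp.
The labor force: 0.29 × 0.6 = 0.174 pp.
TFP growth = 4.4 − 0.47 = 3.93%.

3.93%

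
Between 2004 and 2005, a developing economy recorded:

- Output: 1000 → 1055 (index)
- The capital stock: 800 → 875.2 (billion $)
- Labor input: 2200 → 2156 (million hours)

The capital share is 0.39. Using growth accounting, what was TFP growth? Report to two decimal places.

Output growth = (1055 − 1000) / 1000 = 5.5%.
The capital stock growth = (875.2 − 800) / 800 = 9.4%.
Labor input growth = (2156 − 2200) / 2200 = -2%.
Labor's share = 1 − 0.39 = 0.61.
The capital stock: 0.39 × 9.4 = 3.666 pp.
Labor input: 0.61 × (-2) = -1.22 pp.
TFP growth = 5.5 − 2.446 = 3.054%.

3.05%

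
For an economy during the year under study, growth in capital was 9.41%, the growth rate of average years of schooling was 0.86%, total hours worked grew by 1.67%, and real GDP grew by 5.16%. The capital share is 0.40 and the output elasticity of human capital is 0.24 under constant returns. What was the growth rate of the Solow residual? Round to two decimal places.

0.59%

Labor's share = 1 − 0.4 − 0.24 = 0.36.
Capital: 0.4 × 9.41 = 3.764 pp.
Average years of schooling: 0.24 × 0.86 = 0.2064 pp.
Total hours worked: 0.36 × 1.67 = 0.6012 pp.
TFP growth = 5.16 − 4.5716 = 0.5884%.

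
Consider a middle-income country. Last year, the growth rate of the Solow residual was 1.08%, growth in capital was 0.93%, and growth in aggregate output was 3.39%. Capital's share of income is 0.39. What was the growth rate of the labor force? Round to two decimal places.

3.19%

Labor's share = 1 − 0.39 = 0.61.
gY = gA + 0.39×0.93 + 0.61×g.
0.61×g = 3.39 − 1.08 − 0.3627 = 1.9473.
g = 1.9473 / 0.61 = 3.1923%.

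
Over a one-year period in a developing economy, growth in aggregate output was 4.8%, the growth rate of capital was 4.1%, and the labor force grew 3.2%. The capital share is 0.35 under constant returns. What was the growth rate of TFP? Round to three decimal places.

Labor's share = 1 − 0.35 = 0.65.
Capital: 0.35 × 4.1 = 1.435 pp.
The labor force: 0.65 × 3.2 = 2.08 pp.
TFP growth = 4.8 − 3.515 = 1.285%.

TFP grew 1.285%.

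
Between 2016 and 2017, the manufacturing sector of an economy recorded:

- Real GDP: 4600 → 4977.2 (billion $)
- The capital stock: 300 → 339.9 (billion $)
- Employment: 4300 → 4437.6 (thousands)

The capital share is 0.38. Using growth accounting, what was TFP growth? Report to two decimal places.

1.16%

Real GDP growth = (4977.2 − 4600) / 4600 = 8.2%.
The capital stock growth = (339.9 − 300) / 300 = 13.3%.
Employment growth = (4437.6 − 4300) / 4300 = 3.2%.
Labor's share = 1 − 0.38 = 0.62.
The capital stock: 0.38 × 13.3 = 5.054 pp.
Employment: 0.62 × 3.2 = 1.984 pp.
TFP growth = 8.2 − 7.038 = 1.162%.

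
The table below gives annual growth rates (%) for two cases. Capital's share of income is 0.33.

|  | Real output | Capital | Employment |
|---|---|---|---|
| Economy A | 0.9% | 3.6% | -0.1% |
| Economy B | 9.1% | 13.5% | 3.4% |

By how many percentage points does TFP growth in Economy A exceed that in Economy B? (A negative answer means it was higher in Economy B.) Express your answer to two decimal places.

Labor's share = 1 − 0.33 = 0.67.
Economy A: TFP = 0.9 − 1.188 + 0.067 = -0.221%.
Economy B: TFP = 9.1 − 4.455 − 2.278 = 2.367%.
Difference = -0.221 − (2.367) = -2.588 pp.

-2.59 percentage points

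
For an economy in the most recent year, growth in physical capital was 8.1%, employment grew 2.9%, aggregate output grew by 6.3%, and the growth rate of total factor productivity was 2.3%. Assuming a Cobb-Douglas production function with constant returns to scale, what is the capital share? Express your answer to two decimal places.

gY = gA + α·gK + (1−α)·gL, so gY − gA − gL = α(gK − gL).
6.3 − 2.3 − 2.9 = α × (8.1 − 2.9).
1.1 = 5.2 α, so α = 0.2115.

α = 0.21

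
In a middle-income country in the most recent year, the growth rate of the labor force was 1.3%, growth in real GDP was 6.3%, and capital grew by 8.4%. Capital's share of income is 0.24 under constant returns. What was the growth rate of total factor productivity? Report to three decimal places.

Labor's share = 1 − 0.24 = 0.76.
Capital: 0.24 × 8.4 = 2.016 pp.
The labor force: 0.76 × 1.3 = 0.988 pp.
TFP growth = 6.3 − 3.004 = 3.296%.

Total factor productivity growth was 3.296%.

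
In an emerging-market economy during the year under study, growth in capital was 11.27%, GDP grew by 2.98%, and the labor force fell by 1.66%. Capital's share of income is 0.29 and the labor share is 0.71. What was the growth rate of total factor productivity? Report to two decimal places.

Labor's share = 1 − 0.29 = 0.71.
Capital: 0.29 × 11.27 = 3.2683 pp.
The labor force: 0.71 × (-1.66) = -1.1786 pp.
TFP growth = 2.98 − 2.0897 = 0.8903%.

0.89%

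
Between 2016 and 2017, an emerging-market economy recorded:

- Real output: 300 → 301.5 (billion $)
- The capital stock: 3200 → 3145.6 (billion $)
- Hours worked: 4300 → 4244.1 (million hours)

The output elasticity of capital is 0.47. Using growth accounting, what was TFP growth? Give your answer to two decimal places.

TFP growth was 1.99%.

Real output growth = (301.5 − 300) / 300 = 0.5%.
The capital stock growth = (3145.6 − 3200) / 3200 = -1.7%.
Hours worked growth = (4244.1 − 4300) / 4300 = -1.3%.
Labor's share = 1 − 0.47 = 0.53.
The capital stock: 0.47 × (-1.7) = -0.799 pp.
Hours worked: 0.53 × (-1.3) = -0.689 pp.
TFP growth = 0.5 + 1.488 = 1.988%.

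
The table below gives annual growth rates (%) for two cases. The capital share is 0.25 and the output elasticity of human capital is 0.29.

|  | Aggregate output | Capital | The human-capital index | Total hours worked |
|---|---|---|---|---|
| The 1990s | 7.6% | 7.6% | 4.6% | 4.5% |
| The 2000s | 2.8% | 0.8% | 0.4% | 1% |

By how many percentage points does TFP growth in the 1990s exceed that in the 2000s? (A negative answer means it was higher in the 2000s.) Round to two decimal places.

Labor's share = 1 − 0.25 − 0.29 = 0.46.
The 1990s: TFP = 7.6 − 1.9 − 1.334 − 2.07 = 2.296%.
The 2000s: TFP = 2.8 − 0.2 − 0.116 − 0.46 = 2.024%.
Difference = 2.296 − (2.024) = 0.272 pp.

0.27 percentage points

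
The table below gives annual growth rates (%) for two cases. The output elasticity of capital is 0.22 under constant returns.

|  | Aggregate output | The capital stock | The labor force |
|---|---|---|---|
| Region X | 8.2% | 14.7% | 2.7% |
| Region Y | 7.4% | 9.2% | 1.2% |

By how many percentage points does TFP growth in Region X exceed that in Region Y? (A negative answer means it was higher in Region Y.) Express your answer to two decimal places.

Labor's share = 1 − 0.22 = 0.78.
Region X: TFP = 8.2 − 3.234 − 2.106 = 2.86%.
Region Y: TFP = 7.4 − 2.024 − 0.936 = 4.44%.
Difference = 2.86 − (4.44) = -1.58 pp.

-1.58 percentage points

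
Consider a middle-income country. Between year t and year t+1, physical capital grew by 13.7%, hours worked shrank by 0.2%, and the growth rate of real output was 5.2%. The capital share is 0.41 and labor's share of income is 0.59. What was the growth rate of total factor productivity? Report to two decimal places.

-0.30%

Labor's share = 1 − 0.41 = 0.59.
Physical capital: 0.41 × 13.7 = 5.617 pp.
Hours worked: 0.59 × (-0.2) = -0.118 pp.
TFP growth = 5.2 − 5.499 = -0.299%.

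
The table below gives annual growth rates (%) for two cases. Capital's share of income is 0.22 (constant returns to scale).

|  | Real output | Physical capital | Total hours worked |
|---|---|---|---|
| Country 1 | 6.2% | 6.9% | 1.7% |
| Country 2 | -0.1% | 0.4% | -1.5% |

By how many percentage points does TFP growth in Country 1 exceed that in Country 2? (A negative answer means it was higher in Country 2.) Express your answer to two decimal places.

Labor's share = 1 − 0.22 = 0.78.
Country 1: TFP = 6.2 − 1.518 − 1.326 = 3.356%.
Country 2: TFP = -0.1 − 0.088 + 1.17 = 0.982%.
Difference = 3.356 − (0.982) = 2.374 pp.

2.37 percentage points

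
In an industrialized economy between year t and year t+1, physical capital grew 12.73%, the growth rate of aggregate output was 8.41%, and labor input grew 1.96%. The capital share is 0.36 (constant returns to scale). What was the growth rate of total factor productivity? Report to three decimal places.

2.573%

Labor's share = 1 − 0.36 = 0.64.
Physical capital: 0.36 × 12.73 = 4.5828 pp.
Labor input: 0.64 × 1.96 = 1.2544 pp.
TFP growth = 8.41 − 5.8372 = 2.5728%.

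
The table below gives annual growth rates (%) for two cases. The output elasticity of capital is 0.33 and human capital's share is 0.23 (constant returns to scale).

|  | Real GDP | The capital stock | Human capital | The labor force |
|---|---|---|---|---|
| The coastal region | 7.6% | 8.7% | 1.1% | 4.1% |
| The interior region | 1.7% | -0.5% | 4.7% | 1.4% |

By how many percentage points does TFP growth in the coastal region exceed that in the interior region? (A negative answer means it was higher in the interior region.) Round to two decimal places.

Labor's share = 1 − 0.33 − 0.23 = 0.44.
The coastal region: TFP = 7.6 − 2.871 − 0.253 − 1.804 = 2.672%.
The interior region: TFP = 1.7 + 0.165 − 1.081 − 0.616 = 0.168%.
Difference = 2.672 − (0.168) = 2.504 pp.

2.50 percentage points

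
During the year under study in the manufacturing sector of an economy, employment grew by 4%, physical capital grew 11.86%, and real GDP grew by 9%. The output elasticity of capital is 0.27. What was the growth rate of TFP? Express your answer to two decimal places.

2.88%

Labor's share = 1 − 0.27 = 0.73.
Physical capital: 0.27 × 11.86 = 3.2022 pp.
Employment: 0.73 × 4 = 2.92 pp.
TFP growth = 9 − 6.1222 = 2.8778%.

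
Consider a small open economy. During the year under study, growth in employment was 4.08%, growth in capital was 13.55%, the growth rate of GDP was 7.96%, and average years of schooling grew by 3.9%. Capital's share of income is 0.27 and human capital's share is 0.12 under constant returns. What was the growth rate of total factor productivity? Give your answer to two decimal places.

1.34%

Labor's share = 1 − 0.27 − 0.12 = 0.61.
Capital: 0.27 × 13.55 = 3.6585 pp.
Average years of schooling: 0.12 × 3.9 = 0.468 pp.
Employment: 0.61 × 4.08 = 2.4888 pp.
TFP growth = 7.96 − 6.6153 = 1.3447%.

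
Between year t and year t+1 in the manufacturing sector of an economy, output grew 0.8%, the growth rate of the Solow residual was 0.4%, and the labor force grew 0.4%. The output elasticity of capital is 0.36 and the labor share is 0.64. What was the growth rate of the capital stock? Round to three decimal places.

0.400%

Labor's share = 1 − 0.36 = 0.64.
gY = gA + 0.64×0.4 + 0.36×g.
0.36×g = 0.8 − 0.4 − 0.256 = 0.144.
g = 0.144 / 0.36 = 0.4%.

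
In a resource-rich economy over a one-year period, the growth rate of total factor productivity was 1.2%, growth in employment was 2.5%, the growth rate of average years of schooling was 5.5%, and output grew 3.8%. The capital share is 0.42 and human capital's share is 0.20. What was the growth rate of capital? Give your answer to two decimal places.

1.31%

Labor's share = 1 − 0.42 − 0.2 = 0.38.
gY = gA + 0.2×5.5 + 0.38×2.5 + 0.42×g.
0.42×g = 3.8 − 1.2 − 2.05 = 0.55.
g = 0.55 / 0.42 = 1.3095%.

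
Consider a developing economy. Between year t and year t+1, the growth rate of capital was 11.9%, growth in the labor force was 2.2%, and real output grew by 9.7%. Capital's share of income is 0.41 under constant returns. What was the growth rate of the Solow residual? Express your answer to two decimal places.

The Solow residual grew 3.52%.

Labor's share = 1 − 0.41 = 0.59.
Capital: 0.41 × 11.9 = 4.879 pp.
The labor force: 0.59 × 2.2 = 1.298 pp.
TFP growth = 9.7 − 6.177 = 3.523%.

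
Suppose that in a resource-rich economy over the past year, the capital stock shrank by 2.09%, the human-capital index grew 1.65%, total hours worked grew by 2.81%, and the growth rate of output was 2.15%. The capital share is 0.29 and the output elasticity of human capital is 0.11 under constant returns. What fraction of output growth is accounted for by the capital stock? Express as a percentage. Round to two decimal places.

-28.19%

The capital stock contributed 0.29 × (-2.09) = -0.6061 pp.
Share of growth = -0.6061 / 2.15 × 100 = -28.1907%.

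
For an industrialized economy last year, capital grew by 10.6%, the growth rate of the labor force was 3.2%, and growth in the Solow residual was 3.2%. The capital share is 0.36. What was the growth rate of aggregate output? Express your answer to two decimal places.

Labor's share = 1 − 0.36 = 0.64.
Capital: 0.36 × 10.6 = 3.816 pp.
The labor force: 0.64 × 3.2 = 2.048 pp.
Output growth = 3.2 + 5.864 = 9.064%.

Aggregate output grew 9.06%.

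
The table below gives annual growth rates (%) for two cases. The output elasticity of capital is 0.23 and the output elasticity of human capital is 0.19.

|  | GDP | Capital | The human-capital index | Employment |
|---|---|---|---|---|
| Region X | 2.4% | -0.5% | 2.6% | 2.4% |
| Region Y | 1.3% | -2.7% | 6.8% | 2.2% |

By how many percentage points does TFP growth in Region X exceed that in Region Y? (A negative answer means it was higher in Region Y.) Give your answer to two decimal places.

1.28 percentage points

Labor's share = 1 − 0.23 − 0.19 = 0.58.
Region X: TFP = 2.4 + 0.115 − 0.494 − 1.392 = 0.629%.
Region Y: TFP = 1.3 + 0.621 − 1.292 − 1.276 = -0.647%.
Difference = 0.629 − (-0.647) = 1.276 pp.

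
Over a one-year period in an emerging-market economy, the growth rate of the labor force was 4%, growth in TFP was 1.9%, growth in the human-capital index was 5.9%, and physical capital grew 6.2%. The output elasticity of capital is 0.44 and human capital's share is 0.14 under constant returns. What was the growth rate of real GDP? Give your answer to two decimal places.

Labor's share = 1 − 0.44 − 0.14 = 0.42.
Physical capital: 0.44 × 6.2 = 2.728 pp.
The human-capital index: 0.14 × 5.9 = 0.826 pp.
The labor force: 0.42 × 4 = 1.68 pp.
Output growth = 1.9 + 5.234 = 7.134%.

Real GDP grew 7.13%.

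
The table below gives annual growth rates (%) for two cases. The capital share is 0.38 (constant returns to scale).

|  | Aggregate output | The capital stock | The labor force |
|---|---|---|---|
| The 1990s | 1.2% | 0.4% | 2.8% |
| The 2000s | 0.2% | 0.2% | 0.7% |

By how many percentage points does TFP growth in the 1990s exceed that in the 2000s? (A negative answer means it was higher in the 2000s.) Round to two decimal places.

-0.38 percentage points

Labor's share = 1 − 0.38 = 0.62.
The 1990s: TFP = 1.2 − 0.152 − 1.736 = -0.688%.
The 2000s: TFP = 0.2 − 0.076 − 0.434 = -0.31%.
Difference = -0.688 − (-0.31) = -0.378 pp.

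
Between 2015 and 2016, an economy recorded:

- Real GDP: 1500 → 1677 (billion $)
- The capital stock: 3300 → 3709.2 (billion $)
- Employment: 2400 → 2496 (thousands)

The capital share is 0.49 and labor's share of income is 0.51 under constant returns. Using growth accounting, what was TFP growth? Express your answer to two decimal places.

3.68%

Real GDP growth = (1677 − 1500) / 1500 = 11.8%.
The capital stock growth = (3709.2 − 3300) / 3300 = 12.4%.
Employment growth = (2496 − 2400) / 2400 = 4%.
Labor's share = 1 − 0.49 = 0.51.
The capital stock: 0.49 × 12.4 = 6.076 pp.
Employment: 0.51 × 4 = 2.04 pp.
TFP growth = 11.8 − 8.116 = 3.684%.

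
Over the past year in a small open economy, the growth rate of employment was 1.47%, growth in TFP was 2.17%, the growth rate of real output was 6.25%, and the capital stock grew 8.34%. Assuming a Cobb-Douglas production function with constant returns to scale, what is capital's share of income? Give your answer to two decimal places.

gY = gA + α·gK + (1−α)·gL, so gY − gA − gL = α(gK − gL).
6.25 − 2.17 − 1.47 = α × (8.34 − 1.47).
2.61 = 6.87 α, so α = 0.3799.

Capital's share of income is 0.38.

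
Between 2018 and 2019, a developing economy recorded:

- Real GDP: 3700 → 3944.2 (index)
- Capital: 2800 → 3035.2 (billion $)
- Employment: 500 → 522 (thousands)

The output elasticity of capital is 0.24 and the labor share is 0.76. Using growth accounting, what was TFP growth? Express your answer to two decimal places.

Real GDP growth = (3944.2 − 3700) / 3700 = 6.6%.
Capital growth = (3035.2 − 2800) / 2800 = 8.4%.
Employment growth = (522 − 500) / 500 = 4.4%.
Labor's share = 1 − 0.24 = 0.76.
Capital: 0.24 × 8.4 = 2.016 pp.
Employment: 0.76 × 4.4 = 3.344 pp.
TFP growth = 6.6 − 5.36 = 1.24%.

TFP grew 1.24%.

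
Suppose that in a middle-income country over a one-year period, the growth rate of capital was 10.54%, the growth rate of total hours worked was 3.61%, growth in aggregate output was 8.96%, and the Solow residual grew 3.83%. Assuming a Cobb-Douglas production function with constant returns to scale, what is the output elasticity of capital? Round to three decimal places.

gY = gA + α·gK + (1−α)·gL, so gY − gA − gL = α(gK − gL).
8.96 − 3.83 − 3.61 = α × (10.54 − 3.61).
1.52 = 6.93 α, so α = 0.21934.

The output elasticity of capital is 0.219.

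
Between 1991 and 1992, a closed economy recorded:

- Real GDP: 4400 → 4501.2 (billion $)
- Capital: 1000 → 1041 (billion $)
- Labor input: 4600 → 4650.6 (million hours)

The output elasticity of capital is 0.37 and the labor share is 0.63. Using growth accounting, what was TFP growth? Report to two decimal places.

Real GDP growth = (4501.2 − 4400) / 4400 = 2.3%.
Capital growth = (1041 − 1000) / 1000 = 4.1%.
Labor input growth = (4650.6 − 4600) / 4600 = 1.1%.
Labor's share = 1 − 0.37 = 0.63.
Capital: 0.37 × 4.1 = 1.517 pp.
Labor input: 0.63 × 1.1 = 0.693 pp.
TFP growth = 2.3 − 2.21 = 0.09%.

TFP growth was 0.09%.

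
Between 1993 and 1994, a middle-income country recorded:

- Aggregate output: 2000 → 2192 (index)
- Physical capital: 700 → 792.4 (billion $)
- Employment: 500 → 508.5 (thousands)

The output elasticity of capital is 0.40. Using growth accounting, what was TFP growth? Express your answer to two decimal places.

TFP grew 3.30%.

Aggregate output growth = (2192 − 2000) / 2000 = 9.6%.
Physical capital growth = (792.4 − 700) / 700 = 13.2%.
Employment growth = (508.5 − 500) / 500 = 1.7%.
Labor's share = 1 − 0.4 = 0.6.
Physical capital: 0.4 × 13.2 = 5.28 pp.
Employment: 0.6 × 1.7 = 1.02 pp.
TFP growth = 9.6 − 6.3 = 3.3%.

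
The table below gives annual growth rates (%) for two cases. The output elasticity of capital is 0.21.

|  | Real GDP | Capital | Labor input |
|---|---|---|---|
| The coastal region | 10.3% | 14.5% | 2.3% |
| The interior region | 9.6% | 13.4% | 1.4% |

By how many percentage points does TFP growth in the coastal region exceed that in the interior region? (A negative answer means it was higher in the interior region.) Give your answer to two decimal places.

-0.24 percentage points

Labor's share = 1 − 0.21 = 0.79.
The coastal region: TFP = 10.3 − 3.045 − 1.817 = 5.438%.
The interior region: TFP = 9.6 − 2.814 − 1.106 = 5.68%.
Difference = 5.438 − (5.68) = -0.242 pp.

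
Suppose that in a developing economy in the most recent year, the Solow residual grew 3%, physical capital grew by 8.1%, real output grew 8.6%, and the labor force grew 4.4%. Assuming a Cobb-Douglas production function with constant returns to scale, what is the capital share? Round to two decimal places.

α = 0.32

gY = gA + α·gK + (1−α)·gL, so gY − gA − gL = α(gK − gL).
8.6 − 3 − 4.4 = α × (8.1 − 4.4).
1.2 = 3.7 α, so α = 0.3243.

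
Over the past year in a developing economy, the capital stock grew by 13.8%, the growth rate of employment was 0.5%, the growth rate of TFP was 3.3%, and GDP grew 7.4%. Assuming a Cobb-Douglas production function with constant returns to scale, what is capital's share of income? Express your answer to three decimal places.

Capital's share of income is 0.271.

gY = gA + α·gK + (1−α)·gL, so gY − gA − gL = α(gK − gL).
7.4 − 3.3 − 0.5 = α × (13.8 − 0.5).
3.6 = 13.3 α, so α = 0.27068.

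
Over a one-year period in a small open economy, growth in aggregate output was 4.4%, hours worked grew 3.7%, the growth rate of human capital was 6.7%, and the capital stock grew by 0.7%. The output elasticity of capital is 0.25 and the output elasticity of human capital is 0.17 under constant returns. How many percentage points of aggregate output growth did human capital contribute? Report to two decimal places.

1.14

Contribution = share × growth = 0.17 × 6.7 = 1.139 pp.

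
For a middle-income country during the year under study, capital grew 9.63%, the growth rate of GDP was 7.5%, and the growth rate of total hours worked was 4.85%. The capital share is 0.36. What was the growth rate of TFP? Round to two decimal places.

Labor's share = 1 − 0.36 = 0.64.
Capital: 0.36 × 9.63 = 3.4668 pp.
Total hours worked: 0.64 × 4.85 = 3.104 pp.
TFP growth = 7.5 − 6.5708 = 0.9292%.

0.93%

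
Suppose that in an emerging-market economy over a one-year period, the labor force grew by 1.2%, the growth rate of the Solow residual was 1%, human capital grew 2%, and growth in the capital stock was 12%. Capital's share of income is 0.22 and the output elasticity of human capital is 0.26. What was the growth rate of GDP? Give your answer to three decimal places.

4.784%

Labor's share = 1 − 0.22 − 0.26 = 0.52.
The capital stock: 0.22 × 12 = 2.64 pp.
Human capital: 0.26 × 2 = 0.52 pp.
The labor force: 0.52 × 1.2 = 0.624 pp.
Output growth = 1 + 3.784 = 4.784%.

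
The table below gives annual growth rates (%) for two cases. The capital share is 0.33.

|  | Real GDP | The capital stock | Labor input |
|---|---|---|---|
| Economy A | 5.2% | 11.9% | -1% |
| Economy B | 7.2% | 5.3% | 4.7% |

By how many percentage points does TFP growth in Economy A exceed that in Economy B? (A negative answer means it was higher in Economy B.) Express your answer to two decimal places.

-0.36 percentage points

Labor's share = 1 − 0.33 = 0.67.
Economy A: TFP = 5.2 − 3.927 + 0.67 = 1.943%.
Economy B: TFP = 7.2 − 1.749 − 3.149 = 2.302%.
Difference = 1.943 − (2.302) = -0.359 pp.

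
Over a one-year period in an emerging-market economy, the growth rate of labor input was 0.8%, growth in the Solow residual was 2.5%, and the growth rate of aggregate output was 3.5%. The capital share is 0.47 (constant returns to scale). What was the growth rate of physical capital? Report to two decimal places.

Labor's share = 1 − 0.47 = 0.53.
gY = gA + 0.53×0.8 + 0.47×g.
0.47×g = 3.5 − 2.5 − 0.424 = 0.576.
g = 0.576 / 0.47 = 1.2255%.

1.23%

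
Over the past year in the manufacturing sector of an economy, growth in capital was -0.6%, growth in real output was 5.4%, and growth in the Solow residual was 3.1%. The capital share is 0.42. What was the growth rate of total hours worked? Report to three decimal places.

Labor's share = 1 − 0.42 = 0.58.
gY = gA + 0.42×(-0.6) + 0.58×g.
0.58×g = 5.4 − 3.1 + 0.252 = 2.552.
g = 2.552 / 0.58 = 4.4%.

4.400%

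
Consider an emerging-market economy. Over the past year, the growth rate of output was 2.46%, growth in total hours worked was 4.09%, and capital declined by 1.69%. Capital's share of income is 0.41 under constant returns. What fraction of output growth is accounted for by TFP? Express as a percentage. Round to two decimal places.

Labor's share = 1 − 0.41 = 0.59.
Capital: 0.41 × (-1.69) = -0.6929 pp.
Total hours worked: 0.59 × 4.09 = 2.4131 pp.
TFP growth = 2.46 − 1.7202 = 0.7398%.
TFP share of growth = 0.7398 / 2.46 × 100 = 30.0732%.

TFP accounted for 30.07% of growth.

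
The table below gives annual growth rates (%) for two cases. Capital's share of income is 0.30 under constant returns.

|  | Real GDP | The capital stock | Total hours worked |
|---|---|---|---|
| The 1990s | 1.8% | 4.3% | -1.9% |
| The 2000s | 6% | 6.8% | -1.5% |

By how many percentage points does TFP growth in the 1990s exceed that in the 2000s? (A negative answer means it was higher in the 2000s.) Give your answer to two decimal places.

-3.17 percentage points

Labor's share = 1 − 0.3 = 0.7.
The 1990s: TFP = 1.8 − 1.29 + 1.33 = 1.84%.
The 2000s: TFP = 6 − 2.04 + 1.05 = 5.01%.
Difference = 1.84 − (5.01) = -3.17 pp.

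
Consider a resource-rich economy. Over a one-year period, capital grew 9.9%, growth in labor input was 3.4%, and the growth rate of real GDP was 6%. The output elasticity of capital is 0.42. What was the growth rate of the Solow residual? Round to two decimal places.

-0.13%

Labor's share = 1 − 0.42 = 0.58.
Capital: 0.42 × 9.9 = 4.158 pp.
Labor input: 0.58 × 3.4 = 1.972 pp.
TFP growth = 6 − 6.13 = -0.13%.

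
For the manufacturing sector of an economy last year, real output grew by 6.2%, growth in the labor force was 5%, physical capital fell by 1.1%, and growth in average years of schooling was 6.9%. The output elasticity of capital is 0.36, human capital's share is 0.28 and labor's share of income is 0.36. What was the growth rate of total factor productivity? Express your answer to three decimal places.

Labor's share = 1 − 0.36 − 0.28 = 0.36.
Physical capital: 0.36 × (-1.1) = -0.396 pp.
Average years of schooling: 0.28 × 6.9 = 1.932 pp.
The labor force: 0.36 × 5 = 1.8 pp.
TFP growth = 6.2 − 3.336 = 2.864%.

Total factor productivity grew 2.864%.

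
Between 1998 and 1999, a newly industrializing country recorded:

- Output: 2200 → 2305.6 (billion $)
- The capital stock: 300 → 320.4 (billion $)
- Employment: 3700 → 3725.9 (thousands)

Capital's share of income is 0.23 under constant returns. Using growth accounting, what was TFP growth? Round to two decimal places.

TFP growth was 2.70%.

Output growth = (2305.6 − 2200) / 2200 = 4.8%.
The capital stock growth = (320.4 − 300) / 300 = 6.8%.
Employment growth = (3725.9 − 3700) / 3700 = 0.7%.
Labor's share = 1 − 0.23 = 0.77.
The capital stock: 0.23 × 6.8 = 1.564 pp.
Employment: 0.77 × 0.7 = 0.539 pp.
TFP growth = 4.8 − 2.103 = 2.697%.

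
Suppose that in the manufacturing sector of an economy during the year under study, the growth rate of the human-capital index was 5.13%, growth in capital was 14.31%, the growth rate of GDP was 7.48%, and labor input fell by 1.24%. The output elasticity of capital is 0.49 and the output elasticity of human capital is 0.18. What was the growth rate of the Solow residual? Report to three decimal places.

Labor's share = 1 − 0.49 − 0.18 = 0.33.
Capital: 0.49 × 14.31 = 7.0119 pp.
The human-capital index: 0.18 × 5.13 = 0.9234 pp.
Labor input: 0.33 × (-1.24) = -0.4092 pp.
TFP growth = 7.48 − 7.5261 = -0.0461%.

-0.046%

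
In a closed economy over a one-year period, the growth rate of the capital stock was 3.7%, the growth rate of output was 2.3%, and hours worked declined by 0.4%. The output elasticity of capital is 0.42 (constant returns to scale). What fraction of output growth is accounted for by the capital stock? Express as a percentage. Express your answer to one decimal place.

The capital stock accounted for 67.6% of growth.

The capital stock contributed 0.42 × 3.7 = 1.554 pp.
Share of growth = 1.554 / 2.3 × 100 = 67.565%.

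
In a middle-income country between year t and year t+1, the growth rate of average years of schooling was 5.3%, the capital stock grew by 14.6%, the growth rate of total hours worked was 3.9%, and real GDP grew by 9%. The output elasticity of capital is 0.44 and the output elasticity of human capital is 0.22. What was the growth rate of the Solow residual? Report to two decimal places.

0.08%

Labor's share = 1 − 0.44 − 0.22 = 0.34.
The capital stock: 0.44 × 14.6 = 6.424 pp.
Average years of schooling: 0.22 × 5.3 = 1.166 pp.
Total hours worked: 0.34 × 3.9 = 1.326 pp.
TFP growth = 9 − 8.916 = 0.084%.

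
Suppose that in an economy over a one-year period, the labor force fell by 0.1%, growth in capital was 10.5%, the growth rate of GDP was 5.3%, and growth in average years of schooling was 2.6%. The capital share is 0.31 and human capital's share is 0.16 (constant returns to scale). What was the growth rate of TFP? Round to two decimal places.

1.68%

Labor's share = 1 − 0.31 − 0.16 = 0.53.
Capital: 0.31 × 10.5 = 3.255 pp.
Average years of schooling: 0.16 × 2.6 = 0.416 pp.
The labor force: 0.53 × (-0.1) = -0.053 pp.
TFP growth = 5.3 − 3.618 = 1.682%.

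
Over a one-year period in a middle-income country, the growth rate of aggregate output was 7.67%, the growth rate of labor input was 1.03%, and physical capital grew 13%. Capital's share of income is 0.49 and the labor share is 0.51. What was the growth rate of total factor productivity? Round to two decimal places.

0.77%

Labor's share = 1 − 0.49 = 0.51.
Physical capital: 0.49 × 13 = 6.37 pp.
Labor input: 0.51 × 1.03 = 0.5253 pp.
TFP growth = 7.67 − 6.8953 = 0.7747%.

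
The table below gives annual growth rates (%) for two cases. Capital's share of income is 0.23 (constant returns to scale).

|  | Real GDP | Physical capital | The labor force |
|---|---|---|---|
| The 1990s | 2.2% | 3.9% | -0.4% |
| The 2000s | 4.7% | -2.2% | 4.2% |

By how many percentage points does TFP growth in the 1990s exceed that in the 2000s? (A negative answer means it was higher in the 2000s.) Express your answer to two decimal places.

Labor's share = 1 − 0.23 = 0.77.
The 1990s: TFP = 2.2 − 0.897 + 0.308 = 1.611%.
The 2000s: TFP = 4.7 + 0.506 − 3.234 = 1.972%.
Difference = 1.611 − (1.972) = -0.361 pp.

-0.36 percentage points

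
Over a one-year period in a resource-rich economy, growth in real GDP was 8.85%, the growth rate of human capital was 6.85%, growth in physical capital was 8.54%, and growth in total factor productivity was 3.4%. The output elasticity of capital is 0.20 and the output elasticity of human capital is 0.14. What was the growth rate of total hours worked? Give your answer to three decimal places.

4.217%

Labor's share = 1 − 0.2 − 0.14 = 0.66.
gY = gA + 0.2×8.54 + 0.14×6.85 + 0.66×g.
0.66×g = 8.85 − 3.4 − 2.667 = 2.783.
g = 2.783 / 0.66 = 4.21667%.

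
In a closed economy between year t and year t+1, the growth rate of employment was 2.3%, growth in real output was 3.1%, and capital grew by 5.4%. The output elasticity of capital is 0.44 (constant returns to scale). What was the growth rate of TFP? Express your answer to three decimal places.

-0.564%

Labor's share = 1 − 0.44 = 0.56.
Capital: 0.44 × 5.4 = 2.376 pp.
Employment: 0.56 × 2.3 = 1.288 pp.
TFP growth = 3.1 − 3.664 = -0.564%.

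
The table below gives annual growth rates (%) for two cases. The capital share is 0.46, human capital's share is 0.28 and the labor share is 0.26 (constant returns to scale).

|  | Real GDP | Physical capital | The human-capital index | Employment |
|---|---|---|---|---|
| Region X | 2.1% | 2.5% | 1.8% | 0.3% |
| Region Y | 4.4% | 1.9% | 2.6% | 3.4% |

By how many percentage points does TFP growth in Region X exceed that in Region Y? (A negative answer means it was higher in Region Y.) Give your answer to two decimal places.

-1.55 percentage points

Labor's share = 1 − 0.46 − 0.28 = 0.26.
Region X: TFP = 2.1 − 1.15 − 0.504 − 0.078 = 0.368%.
Region Y: TFP = 4.4 − 0.874 − 0.728 − 0.884 = 1.914%.
Difference = 0.368 − (1.914) = -1.546 pp.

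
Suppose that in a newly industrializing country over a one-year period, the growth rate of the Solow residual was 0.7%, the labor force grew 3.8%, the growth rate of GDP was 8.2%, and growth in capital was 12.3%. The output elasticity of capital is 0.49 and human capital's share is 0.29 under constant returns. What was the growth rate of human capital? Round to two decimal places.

Labor's share = 1 − 0.49 − 0.29 = 0.22.
gY = gA + 0.49×12.3 + 0.22×3.8 + 0.29×g.
0.29×g = 8.2 − 0.7 − 6.863 = 0.637.
g = 0.637 / 0.29 = 2.1966%.

2.20%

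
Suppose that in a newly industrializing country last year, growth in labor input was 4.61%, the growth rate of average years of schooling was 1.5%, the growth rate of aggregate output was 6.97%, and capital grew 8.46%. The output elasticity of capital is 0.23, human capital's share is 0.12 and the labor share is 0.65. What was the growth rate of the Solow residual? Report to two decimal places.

The Solow residual growth was 1.85%.

Labor's share = 1 − 0.23 − 0.12 = 0.65.
Capital: 0.23 × 8.46 = 1.9458 pp.
Average years of schooling: 0.12 × 1.5 = 0.18 pp.
Labor input: 0.65 × 4.61 = 2.9965 pp.
TFP growth = 6.97 − 5.1223 = 1.8477%.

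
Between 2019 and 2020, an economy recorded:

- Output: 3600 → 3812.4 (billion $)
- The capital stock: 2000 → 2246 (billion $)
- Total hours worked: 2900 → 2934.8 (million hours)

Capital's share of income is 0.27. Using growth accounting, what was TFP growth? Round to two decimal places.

Output growth = (3812.4 − 3600) / 3600 = 5.9%.
The capital stock growth = (2246 − 2000) / 2000 = 12.3%.
Total hours worked growth = (2934.8 − 2900) / 2900 = 1.2%.
Labor's share = 1 − 0.27 = 0.73.
The capital stock: 0.27 × 12.3 = 3.321 pp.
Total hours worked: 0.73 × 1.2 = 0.876 pp.
TFP growth = 5.9 − 4.197 = 1.703%.

1.70%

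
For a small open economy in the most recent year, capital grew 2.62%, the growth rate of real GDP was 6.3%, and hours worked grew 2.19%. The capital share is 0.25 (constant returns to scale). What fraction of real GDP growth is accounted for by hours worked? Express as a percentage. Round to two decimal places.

Labor's share = 1 − 0.25 = 0.75.
Hours worked contributed 0.75 × 2.19 = 1.6425 pp.
Share of growth = 1.6425 / 6.3 × 100 = 26.0714%.

Hours worked accounted for 26.07% of growth.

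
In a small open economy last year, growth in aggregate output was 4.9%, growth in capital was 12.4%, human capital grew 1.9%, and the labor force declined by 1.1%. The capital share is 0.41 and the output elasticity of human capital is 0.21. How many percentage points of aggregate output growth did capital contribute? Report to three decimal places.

Contribution = share × growth = 0.41 × 12.4 = 5.084 pp.

5.084 percentage points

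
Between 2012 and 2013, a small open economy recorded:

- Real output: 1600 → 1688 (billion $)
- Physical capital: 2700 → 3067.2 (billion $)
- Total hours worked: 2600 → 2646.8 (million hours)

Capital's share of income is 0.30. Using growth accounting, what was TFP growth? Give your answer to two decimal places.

Real output growth = (1688 − 1600) / 1600 = 5.5%.
Physical capital growth = (3067.2 − 2700) / 2700 = 13.6%.
Total hours worked growth = (2646.8 − 2600) / 2600 = 1.8%.
Labor's share = 1 − 0.3 = 0.7.
Physical capital: 0.3 × 13.6 = 4.08 pp.
Total hours worked: 0.7 × 1.8 = 1.26 pp.
TFP growth = 5.5 − 5.34 = 0.16%.

0.16%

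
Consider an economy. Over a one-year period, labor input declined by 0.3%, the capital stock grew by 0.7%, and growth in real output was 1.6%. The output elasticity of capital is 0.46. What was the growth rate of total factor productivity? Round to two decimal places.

Labor's share = 1 − 0.46 = 0.54.
The capital stock: 0.46 × 0.7 = 0.322 pp.
Labor input: 0.54 × (-0.3) = -0.162 pp.
TFP growth = 1.6 − 0.16 = 1.44%.

1.44%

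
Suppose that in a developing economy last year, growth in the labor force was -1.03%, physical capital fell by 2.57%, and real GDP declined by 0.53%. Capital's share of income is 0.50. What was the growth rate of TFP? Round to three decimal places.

1.270%

Labor's share = 1 − 0.5 = 0.5.
Physical capital: 0.5 × (-2.57) = -1.285 pp.
The labor force: 0.5 × (-1.03) = -0.515 pp.
TFP growth = -0.53 + 1.8 = 1.27%.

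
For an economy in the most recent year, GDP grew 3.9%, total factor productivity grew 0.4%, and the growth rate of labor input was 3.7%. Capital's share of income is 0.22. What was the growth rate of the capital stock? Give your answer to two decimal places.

Labor's share = 1 − 0.22 = 0.78.
gY = gA + 0.78×3.7 + 0.22×g.
0.22×g = 3.9 − 0.4 − 2.886 = 0.614.
g = 0.614 / 0.22 = 2.7909%.

2.79%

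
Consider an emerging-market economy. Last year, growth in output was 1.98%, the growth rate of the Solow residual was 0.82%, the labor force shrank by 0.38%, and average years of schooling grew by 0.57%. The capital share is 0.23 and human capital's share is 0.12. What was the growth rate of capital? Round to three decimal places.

Labor's share = 1 − 0.23 − 0.12 = 0.65.
gY = gA + 0.12×0.57 + 0.65×(-0.38) + 0.23×g.
0.23×g = 1.98 − 0.82 + 0.1786 = 1.3386.
g = 1.3386 / 0.23 = 5.82%.

5.820%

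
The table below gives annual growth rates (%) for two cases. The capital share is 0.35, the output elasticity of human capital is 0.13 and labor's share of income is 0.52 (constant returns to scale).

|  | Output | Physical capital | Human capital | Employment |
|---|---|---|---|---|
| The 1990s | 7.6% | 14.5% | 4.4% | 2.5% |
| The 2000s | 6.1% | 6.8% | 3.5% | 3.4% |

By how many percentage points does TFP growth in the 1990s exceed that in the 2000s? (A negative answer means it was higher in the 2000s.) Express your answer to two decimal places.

-0.84 percentage points

Labor's share = 1 − 0.35 − 0.13 = 0.52.
The 1990s: TFP = 7.6 − 5.075 − 0.572 − 1.3 = 0.653%.
The 2000s: TFP = 6.1 − 2.38 − 0.455 − 1.768 = 1.497%.
Difference = 0.653 − (1.497) = -0.844 pp.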